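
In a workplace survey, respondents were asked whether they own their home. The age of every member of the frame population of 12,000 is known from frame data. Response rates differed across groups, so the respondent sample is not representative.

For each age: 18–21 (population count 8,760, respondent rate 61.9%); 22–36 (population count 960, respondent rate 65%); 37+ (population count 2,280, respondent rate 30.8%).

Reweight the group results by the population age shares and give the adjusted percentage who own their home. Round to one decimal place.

Weight each group's respondent value by its population share:
  18–21: (8,760/12,000) × 61.9 = 45.187
  22–36: (960/12,000) × 65 = 5.2
  37+: (2,280/12,000) × 30.8 = 5.852
Post-stratified estimate = 56.239 → 56.2%.

56.2%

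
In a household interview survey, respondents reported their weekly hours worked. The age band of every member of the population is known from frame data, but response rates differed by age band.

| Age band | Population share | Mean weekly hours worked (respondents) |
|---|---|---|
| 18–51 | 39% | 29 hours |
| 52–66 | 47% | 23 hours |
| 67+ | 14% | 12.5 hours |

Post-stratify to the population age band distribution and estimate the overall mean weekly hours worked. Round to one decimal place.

23.9

Reweight to the known age band distribution:
  18–51: 0.39 × 29 = 11.31
  52–66: 0.47 × 23 = 10.81
  67+: 0.14 × 12.5 = 1.75
Post-stratified estimate = 23.87 → 23.9.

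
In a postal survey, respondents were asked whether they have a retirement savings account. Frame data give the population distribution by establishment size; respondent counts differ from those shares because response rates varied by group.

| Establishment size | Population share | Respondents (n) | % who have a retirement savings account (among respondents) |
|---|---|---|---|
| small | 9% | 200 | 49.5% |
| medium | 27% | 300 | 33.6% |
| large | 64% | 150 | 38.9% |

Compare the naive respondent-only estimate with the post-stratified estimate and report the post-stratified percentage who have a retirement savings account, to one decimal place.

Naive respondent-only estimate (weights = respondent counts):
  (200/650)×49.5 + (300/650)×33.6 + (150/650)×38.9 = 39.7154%
Post-stratifying to population shares instead:
  0.09×49.5 + 0.27×33.6 + 0.64×38.9 = 38.423%

38.4%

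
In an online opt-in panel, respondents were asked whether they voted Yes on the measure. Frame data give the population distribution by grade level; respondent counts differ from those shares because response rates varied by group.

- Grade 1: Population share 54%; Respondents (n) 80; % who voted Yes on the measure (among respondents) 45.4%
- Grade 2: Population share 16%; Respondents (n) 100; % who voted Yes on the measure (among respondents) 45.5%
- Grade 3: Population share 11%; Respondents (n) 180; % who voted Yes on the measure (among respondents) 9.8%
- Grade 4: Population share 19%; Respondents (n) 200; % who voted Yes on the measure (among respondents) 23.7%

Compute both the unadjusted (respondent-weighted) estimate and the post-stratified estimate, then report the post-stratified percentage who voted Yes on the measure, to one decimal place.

37.4%

Unadjusted (pooled respondent) estimate weights by respondent counts:
  (80/560)×45.4 + (100/560)×45.5 + (180/560)×9.8 + (200/560)×23.7 = 26.225%
Reweighting by population grade level shares:
  0.54×45.4 + 0.16×45.5 + 0.11×9.8 + 0.19×23.7 = 37.377%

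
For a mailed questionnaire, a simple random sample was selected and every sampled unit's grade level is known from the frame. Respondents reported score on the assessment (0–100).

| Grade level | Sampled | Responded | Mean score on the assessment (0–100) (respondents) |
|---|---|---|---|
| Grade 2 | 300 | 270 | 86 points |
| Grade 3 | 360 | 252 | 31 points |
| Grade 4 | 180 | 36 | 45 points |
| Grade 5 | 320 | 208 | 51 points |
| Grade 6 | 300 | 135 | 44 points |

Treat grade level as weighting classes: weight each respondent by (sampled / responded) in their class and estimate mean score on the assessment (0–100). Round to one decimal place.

51.1

Response rates by class: Grade 2 270/300 = 90%, Grade 3 252/360 = 70%, Grade 4 36/180 = 20%, Grade 5 208/320 = 65%, Grade 6 135/300 = 45%.
Weighting each respondent by the inverse class response rate inflates each class back to its sampled size, so the class weight is n_sampled:
  Grade 2: 300 × 86 = 25,800
  Grade 3: 360 × 31 = 11,160
  Grade 4: 180 × 45 = 8100
  Grade 5: 320 × 51 = 16,320
  Grade 6: 300 × 44 = 13,200
Adjusted estimate = 74,580 / 1,460 = 51.0822 → 51.1.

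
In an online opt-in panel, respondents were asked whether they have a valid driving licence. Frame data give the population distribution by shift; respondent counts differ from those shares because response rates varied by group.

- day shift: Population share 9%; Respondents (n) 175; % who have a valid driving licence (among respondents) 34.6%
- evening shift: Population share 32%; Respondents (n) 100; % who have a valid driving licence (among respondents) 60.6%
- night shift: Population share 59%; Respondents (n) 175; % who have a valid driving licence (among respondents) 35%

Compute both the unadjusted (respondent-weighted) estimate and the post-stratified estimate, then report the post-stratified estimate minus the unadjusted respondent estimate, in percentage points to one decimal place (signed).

Naive respondent-only estimate (weights = respondent counts):
  (175/450)×34.6 + (100/450)×60.6 + (175/450)×35 = 40.5333%
Post-stratifying to population shares instead:
  0.09×34.6 + 0.32×60.6 + 0.59×35 = 43.156%
Difference = 43.156 − 40.5333 = 2.6227 pp.

+2.6 percentage points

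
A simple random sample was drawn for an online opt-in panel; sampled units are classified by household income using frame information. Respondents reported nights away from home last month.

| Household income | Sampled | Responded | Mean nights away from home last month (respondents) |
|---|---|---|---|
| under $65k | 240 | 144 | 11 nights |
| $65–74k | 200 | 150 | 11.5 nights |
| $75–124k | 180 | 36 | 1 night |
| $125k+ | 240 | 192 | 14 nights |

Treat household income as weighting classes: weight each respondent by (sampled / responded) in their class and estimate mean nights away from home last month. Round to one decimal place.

Response rates by class: under $65k 144/240 = 60%, $65–74k 150/200 = 75%, $75–124k 36/180 = 20%, $125k+ 192/240 = 80%.
Weighting each respondent by the inverse class response rate inflates each class back to its sampled size, so the class weight is n_sampled:
  under $65k: 240 × 11 = 2640
  $65–74k: 200 × 11.5 = 2300
  $75–124k: 180 × 1 = 180
  $125k+: 240 × 14 = 3360
Adjusted estimate = 8480 / 860 = 9.86046 → 9.9.

9.9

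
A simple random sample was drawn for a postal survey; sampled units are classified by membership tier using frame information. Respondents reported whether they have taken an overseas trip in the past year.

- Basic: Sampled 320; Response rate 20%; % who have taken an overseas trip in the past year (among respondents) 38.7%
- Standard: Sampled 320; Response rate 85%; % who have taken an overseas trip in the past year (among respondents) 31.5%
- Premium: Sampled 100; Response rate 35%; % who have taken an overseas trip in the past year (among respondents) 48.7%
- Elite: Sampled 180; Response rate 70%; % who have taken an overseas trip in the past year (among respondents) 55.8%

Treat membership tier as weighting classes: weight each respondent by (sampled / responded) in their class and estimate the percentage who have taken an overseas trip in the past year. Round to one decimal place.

Inverse-response-rate weighting restores each class to its sampled count, so class totals weight by n_sampled:
  Basic: 320 × 38.7 = 12,384
  Standard: 320 × 31.5 = 10,080
  Premium: 100 × 48.7 = 4870
  Elite: 180 × 55.8 = 10,044
Adjusted estimate = 37,378 / 920 = 40.6283 → 40.6%.

40.6%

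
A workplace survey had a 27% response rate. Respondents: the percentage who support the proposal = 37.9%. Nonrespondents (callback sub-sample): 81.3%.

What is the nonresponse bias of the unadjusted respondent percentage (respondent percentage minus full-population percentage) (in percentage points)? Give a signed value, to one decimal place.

Nonresponse fraction = 1 − 0.27 = 0.73.
Bias = (nonresponse fraction) × (respondent percentage − nonrespondent percentage)
     = 0.73 × (37.9 − 81.3) = 0.73 × -43.4 = -31.682.

-31.7 percentage points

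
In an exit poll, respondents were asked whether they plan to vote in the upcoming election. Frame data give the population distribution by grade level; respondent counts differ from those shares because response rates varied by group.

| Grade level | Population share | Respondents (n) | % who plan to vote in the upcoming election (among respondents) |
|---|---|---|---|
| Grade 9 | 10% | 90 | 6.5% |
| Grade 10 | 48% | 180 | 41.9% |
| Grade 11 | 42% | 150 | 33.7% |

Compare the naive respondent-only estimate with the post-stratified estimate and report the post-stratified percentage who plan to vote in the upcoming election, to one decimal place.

34.9%

Without adjustment, the pooled respondent share is:
  (90/420)×6.5 + (180/420)×41.9 + (150/420)×33.7 = 31.3857%
Post-stratified estimate weights by population shares:
  0.1×6.5 + 0.48×41.9 + 0.42×33.7 = 34.916%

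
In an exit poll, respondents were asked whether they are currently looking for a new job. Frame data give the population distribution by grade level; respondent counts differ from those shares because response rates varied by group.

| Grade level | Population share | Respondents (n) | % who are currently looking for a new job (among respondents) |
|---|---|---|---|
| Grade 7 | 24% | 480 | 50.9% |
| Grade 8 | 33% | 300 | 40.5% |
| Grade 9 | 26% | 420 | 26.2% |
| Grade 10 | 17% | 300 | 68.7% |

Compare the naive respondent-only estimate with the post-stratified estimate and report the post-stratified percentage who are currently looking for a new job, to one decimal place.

Without adjustment, the pooled respondent share is:
  (480/1500)×50.9 + (300/1500)×40.5 + (420/1500)×26.2 + (300/1500)×68.7 = 45.464%
Reweighting by population grade level shares:
  0.24×50.9 + 0.33×40.5 + 0.26×26.2 + 0.17×68.7 = 44.072%

44.1%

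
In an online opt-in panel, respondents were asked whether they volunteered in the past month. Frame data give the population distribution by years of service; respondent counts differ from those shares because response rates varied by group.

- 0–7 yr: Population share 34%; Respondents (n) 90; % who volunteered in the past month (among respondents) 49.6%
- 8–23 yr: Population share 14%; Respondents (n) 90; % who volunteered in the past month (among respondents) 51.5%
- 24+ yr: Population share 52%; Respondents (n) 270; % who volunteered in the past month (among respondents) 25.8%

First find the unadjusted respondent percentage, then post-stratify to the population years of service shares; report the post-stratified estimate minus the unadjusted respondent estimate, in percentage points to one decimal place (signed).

Unadjusted (pooled respondent) estimate weights by respondent counts:
  (90/450)×49.6 + (90/450)×51.5 + (270/450)×25.8 = 35.7%
Post-stratified estimate weights by population shares:
  0.34×49.6 + 0.14×51.5 + 0.52×25.8 = 37.49%
Difference = 37.49 − 35.7 = 1.79 pp.

+1.8 percentage points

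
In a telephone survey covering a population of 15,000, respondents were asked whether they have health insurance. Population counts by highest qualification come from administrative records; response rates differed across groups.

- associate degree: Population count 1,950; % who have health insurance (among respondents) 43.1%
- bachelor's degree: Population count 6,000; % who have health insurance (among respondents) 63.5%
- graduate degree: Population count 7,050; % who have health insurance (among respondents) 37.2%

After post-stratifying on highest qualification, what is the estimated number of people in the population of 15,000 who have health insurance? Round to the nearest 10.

7,270

Apply each group's respondent rate to its population count:
  associate degree: 1,950 × 43.1% = 840.45
  bachelor's degree: 6,000 × 63.5% = 3810
  graduate degree: 7,050 × 37.2% = 2622.6
Estimated total = 7273.05 → 7,270.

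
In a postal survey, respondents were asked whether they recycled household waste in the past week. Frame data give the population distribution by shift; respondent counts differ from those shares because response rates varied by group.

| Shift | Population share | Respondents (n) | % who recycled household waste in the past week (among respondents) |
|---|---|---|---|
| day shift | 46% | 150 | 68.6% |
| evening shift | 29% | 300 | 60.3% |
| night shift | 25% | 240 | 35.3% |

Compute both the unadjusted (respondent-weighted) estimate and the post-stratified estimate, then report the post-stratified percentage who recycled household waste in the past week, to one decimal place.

57.9%

Without adjustment, the pooled respondent share is:
  (150/690)×68.6 + (300/690)×60.3 + (240/690)×35.3 = 53.4087%
Post-stratifying to population shares instead:
  0.46×68.6 + 0.29×60.3 + 0.25×35.3 = 57.868%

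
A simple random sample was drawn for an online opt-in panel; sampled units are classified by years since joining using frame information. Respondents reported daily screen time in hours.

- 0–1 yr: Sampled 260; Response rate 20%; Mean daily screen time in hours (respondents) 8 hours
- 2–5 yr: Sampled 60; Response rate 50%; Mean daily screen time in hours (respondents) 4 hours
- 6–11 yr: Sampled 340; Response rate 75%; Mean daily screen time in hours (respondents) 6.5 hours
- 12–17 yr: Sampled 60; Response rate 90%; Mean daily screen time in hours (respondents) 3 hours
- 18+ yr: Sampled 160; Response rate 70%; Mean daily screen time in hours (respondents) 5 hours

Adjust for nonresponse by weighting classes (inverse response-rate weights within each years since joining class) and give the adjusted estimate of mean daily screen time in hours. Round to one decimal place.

Each respondent's weight = sampled/responded in their class; summing within a class gives n_sampled, so:
  0–1 yr: 260 × 8 = 2080
  2–5 yr: 60 × 4 = 240
  6–11 yr: 340 × 6.5 = 2210
  12–17 yr: 60 × 3 = 180
  18+ yr: 160 × 5 = 800
Adjusted estimate = 5510 / 880 = 6.26136 → 6.3.

6.3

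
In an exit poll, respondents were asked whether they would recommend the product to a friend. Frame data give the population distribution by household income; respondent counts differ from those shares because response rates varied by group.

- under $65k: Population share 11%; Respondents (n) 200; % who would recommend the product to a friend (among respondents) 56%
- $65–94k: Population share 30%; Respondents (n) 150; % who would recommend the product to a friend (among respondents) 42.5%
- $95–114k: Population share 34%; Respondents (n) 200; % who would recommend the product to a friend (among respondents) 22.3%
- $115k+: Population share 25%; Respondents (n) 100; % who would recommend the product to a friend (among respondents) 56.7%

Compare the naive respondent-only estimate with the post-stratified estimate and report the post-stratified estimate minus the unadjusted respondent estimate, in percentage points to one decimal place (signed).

-2.0 percentage points

Naive respondent-only estimate (weights = respondent counts):
  (200/650)×56 + (150/650)×42.5 + (200/650)×22.3 + (100/650)×56.7 = 42.6231%
Reweighting by population household income shares:
  0.11×56 + 0.3×42.5 + 0.34×22.3 + 0.25×56.7 = 40.667%
Difference = 40.667 − 42.6231 = -1.9561 pp.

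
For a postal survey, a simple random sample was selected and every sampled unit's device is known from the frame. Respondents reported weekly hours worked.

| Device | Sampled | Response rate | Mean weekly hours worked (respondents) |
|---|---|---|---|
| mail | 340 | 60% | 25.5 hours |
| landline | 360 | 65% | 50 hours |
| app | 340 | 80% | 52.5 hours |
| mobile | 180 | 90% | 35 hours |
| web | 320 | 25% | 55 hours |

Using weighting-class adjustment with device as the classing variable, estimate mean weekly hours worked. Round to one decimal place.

44.4

Inverse-response-rate weighting restores each class to its sampled count, so class totals weight by n_sampled:
  mail: 340 × 25.5 = 8670
  landline: 360 × 50 = 18,000
  app: 340 × 52.5 = 17,850
  mobile: 180 × 35 = 6300
  web: 320 × 55 = 17,600
Adjusted estimate = 68,420 / 1,540 = 44.4286 → 44.4.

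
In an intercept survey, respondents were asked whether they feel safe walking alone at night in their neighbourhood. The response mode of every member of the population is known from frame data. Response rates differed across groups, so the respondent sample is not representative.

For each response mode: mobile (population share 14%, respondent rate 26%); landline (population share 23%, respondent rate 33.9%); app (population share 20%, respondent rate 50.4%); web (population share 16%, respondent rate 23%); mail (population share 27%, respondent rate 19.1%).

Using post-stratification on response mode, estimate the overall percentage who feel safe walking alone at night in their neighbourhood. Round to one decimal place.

Weight each group's respondent value by its population share:
  mobile: 0.14 × 26 = 3.64
  landline: 0.23 × 33.9 = 7.797
  app: 0.2 × 50.4 = 10.08
  web: 0.16 × 23 = 3.68
  mail: 0.27 × 19.1 = 5.157
Post-stratified estimate = 30.354 → 30.4%.

30.4%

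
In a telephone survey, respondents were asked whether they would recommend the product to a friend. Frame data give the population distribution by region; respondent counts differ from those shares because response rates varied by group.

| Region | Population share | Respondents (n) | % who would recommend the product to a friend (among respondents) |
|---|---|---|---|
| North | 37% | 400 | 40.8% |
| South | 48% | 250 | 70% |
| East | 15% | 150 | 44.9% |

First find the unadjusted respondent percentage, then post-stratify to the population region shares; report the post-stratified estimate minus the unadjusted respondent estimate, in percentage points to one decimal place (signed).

+4.7 percentage points

Unadjusted (pooled respondent) estimate weights by respondent counts:
  (400/800)×40.8 + (250/800)×70 + (150/800)×44.9 = 50.6938%
Post-stratified estimate weights by population shares:
  0.37×40.8 + 0.48×70 + 0.15×44.9 = 55.431%
Difference = 55.431 − 50.6938 = 4.7372 pp.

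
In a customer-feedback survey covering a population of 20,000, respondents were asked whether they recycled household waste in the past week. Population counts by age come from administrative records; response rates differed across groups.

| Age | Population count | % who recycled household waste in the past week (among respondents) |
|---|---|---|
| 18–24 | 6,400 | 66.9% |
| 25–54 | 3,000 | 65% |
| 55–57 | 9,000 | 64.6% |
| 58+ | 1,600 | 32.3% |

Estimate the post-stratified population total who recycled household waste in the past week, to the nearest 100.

Apply each group's respondent rate to its population count:
  18–24: 6,400 × 66.9% = 4281.6
  25–54: 3,000 × 65% = 1950
  55–57: 9,000 × 64.6% = 5814
  58+: 1,600 × 32.3% = 516.8
Estimated total = 12562.4 → 12,600.

12,600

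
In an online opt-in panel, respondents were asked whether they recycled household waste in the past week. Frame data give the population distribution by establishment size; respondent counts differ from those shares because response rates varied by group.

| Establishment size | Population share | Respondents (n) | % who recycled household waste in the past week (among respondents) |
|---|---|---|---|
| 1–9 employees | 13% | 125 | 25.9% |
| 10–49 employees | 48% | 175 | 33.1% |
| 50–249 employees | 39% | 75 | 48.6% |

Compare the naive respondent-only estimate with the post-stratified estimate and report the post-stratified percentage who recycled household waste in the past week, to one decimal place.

38.2%

Unadjusted (pooled respondent) estimate weights by respondent counts:
  (125/375)×25.9 + (175/375)×33.1 + (75/375)×48.6 = 33.8%
Post-stratifying to population shares instead:
  0.13×25.9 + 0.48×33.1 + 0.39×48.6 = 38.209%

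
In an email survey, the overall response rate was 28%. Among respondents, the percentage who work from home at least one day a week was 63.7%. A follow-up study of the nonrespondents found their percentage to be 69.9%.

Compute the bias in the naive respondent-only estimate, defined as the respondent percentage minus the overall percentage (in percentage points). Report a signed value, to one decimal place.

Nonresponse fraction = 1 − 0.28 = 0.72.
Bias = (nonresponse fraction) × (respondent percentage − nonrespondent percentage)
     = 0.72 × (63.7 − 69.9) = 0.72 × -6.2 = -4.464.

-4.5 percentage points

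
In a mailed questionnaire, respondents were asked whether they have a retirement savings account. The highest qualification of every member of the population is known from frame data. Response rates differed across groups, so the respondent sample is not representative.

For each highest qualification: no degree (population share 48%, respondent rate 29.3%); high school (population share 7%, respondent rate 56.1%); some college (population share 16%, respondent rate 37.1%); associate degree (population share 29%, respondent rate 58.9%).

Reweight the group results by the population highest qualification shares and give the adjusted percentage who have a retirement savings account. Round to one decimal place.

Reweight to the known highest qualification distribution:
  no degree: 0.48 × 29.3 = 14.064
  high school: 0.07 × 56.1 = 3.927
  some college: 0.16 × 37.1 = 5.936
  associate degree: 0.29 × 58.9 = 17.081
Post-stratified estimate = 41.008 → 41.0%.

41.0%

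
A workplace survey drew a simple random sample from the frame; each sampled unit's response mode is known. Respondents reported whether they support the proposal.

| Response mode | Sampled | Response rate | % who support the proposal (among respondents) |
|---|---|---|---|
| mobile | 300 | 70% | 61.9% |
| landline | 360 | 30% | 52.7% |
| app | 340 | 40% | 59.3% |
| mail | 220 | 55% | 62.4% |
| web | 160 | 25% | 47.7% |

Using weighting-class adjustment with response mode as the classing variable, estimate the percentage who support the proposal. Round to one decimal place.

Weighting each respondent by the inverse class response rate inflates each class back to its sampled size, so the class weight is n_sampled:
  mobile: 300 × 61.9 = 18,570
  landline: 360 × 52.7 = 18,972
  app: 340 × 59.3 = 20,162
  mail: 220 × 62.4 = 13,728
  web: 160 × 47.7 = 7632
Adjusted estimate = 79,064 / 1,380 = 57.2928 → 57.3%.

57.3%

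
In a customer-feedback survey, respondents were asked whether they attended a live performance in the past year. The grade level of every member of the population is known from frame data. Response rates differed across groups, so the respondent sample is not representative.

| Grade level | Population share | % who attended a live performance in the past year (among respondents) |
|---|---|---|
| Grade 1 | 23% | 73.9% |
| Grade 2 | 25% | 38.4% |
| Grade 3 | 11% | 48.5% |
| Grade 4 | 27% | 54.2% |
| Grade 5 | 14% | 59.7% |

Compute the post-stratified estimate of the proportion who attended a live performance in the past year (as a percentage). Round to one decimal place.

Weight each group's respondent value by its population share:
  Grade 1: 0.23 × 73.9 = 16.997
  Grade 2: 0.25 × 38.4 = 9.6
  Grade 3: 0.11 × 48.5 = 5.335
  Grade 4: 0.27 × 54.2 = 14.634
  Grade 5: 0.14 × 59.7 = 8.358
Post-stratified estimate = 54.924 → 54.9%.

54.9%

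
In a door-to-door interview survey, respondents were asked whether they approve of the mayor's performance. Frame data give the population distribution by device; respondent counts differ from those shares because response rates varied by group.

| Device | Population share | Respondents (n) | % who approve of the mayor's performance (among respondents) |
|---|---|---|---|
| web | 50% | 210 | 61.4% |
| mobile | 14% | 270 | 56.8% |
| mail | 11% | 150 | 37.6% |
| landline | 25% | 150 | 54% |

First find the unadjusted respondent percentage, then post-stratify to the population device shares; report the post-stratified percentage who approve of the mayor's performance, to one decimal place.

56.3%

Without adjustment, the pooled respondent share is:
  (210/780)×61.4 + (270/780)×56.8 + (150/780)×37.6 + (150/780)×54 = 53.8077%
Post-stratified estimate weights by population shares:
  0.5×61.4 + 0.14×56.8 + 0.11×37.6 + 0.25×54 = 56.288%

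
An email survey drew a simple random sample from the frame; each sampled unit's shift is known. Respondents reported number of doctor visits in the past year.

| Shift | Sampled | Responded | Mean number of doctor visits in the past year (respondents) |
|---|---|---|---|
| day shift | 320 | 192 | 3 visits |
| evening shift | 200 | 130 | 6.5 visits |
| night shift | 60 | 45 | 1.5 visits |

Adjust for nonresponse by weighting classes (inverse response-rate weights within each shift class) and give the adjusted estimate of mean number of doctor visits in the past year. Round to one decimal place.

Response rates by class: day shift 192/320 = 60%, evening shift 130/200 = 65%, night shift 45/60 = 75%.
Weighting each respondent by the inverse class response rate inflates each class back to its sampled size, so the class weight is n_sampled:
  day shift: 320 × 3 = 960
  evening shift: 200 × 6.5 = 1300
  night shift: 60 × 1.5 = 90
Adjusted estimate = 2350 / 580 = 4.05172 → 4.1.

4.1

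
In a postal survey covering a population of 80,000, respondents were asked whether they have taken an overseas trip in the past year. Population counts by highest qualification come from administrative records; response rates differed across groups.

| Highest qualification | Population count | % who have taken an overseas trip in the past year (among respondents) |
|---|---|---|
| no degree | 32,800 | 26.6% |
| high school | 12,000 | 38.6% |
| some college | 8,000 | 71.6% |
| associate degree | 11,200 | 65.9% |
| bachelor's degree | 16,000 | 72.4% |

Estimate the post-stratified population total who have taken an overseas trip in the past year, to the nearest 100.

38,000

Apply each group's respondent rate to its population count:
  no degree: 32,800 × 26.6% = 8724.8
  high school: 12,000 × 38.6% = 4632
  some college: 8,000 × 71.6% = 5728
  associate degree: 11,200 × 65.9% = 7380.8
  bachelor's degree: 16,000 × 72.4% = 11,584
Estimated total = 38049.6 → 38,000.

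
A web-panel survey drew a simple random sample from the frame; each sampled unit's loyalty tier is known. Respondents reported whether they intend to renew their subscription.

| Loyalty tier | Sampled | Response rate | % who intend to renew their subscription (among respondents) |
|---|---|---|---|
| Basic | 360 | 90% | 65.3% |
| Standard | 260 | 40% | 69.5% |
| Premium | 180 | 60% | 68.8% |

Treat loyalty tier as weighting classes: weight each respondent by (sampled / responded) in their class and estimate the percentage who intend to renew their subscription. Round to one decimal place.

67.5%

With weight = n_sampled/n_responded per class, the weighted class total is n_sampled:
  Basic: 360 × 65.3 = 23,508
  Standard: 260 × 69.5 = 18,070
  Premium: 180 × 68.8 = 12,384
Adjusted estimate = 53,962 / 800 = 67.4525 → 67.5%.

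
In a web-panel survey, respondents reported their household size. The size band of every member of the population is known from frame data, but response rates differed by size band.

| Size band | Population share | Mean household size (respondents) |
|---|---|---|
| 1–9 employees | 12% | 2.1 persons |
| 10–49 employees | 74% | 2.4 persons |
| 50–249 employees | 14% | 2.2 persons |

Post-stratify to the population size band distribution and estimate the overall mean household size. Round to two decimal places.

Reweight to the known size band distribution:
  1–9 employees: 0.12 × 2.1 = 0.252
  10–49 employees: 0.74 × 2.4 = 1.776
  50–249 employees: 0.14 × 2.2 = 0.308
Post-stratified estimate = 2.336 → 2.34.

2.34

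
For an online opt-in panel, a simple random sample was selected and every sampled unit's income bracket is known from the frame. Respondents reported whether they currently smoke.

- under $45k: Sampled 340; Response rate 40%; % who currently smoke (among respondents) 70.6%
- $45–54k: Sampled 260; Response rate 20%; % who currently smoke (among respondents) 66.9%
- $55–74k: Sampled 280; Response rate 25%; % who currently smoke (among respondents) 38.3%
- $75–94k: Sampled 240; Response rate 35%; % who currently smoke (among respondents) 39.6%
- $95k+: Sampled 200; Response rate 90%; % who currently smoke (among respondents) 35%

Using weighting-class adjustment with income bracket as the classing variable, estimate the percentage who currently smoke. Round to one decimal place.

52.0%

Each respondent's weight = sampled/responded in their class; summing within a class gives n_sampled, so:
  under $45k: 340 × 70.6 = 24004
  $45–54k: 260 × 66.9 = 17,394
  $55–74k: 280 × 38.3 = 10,724
  $75–94k: 240 × 39.6 = 9504
  $95k+: 200 × 35 = 7000
Adjusted estimate = 68,626 / 1,320 = 51.9894 → 52.0%.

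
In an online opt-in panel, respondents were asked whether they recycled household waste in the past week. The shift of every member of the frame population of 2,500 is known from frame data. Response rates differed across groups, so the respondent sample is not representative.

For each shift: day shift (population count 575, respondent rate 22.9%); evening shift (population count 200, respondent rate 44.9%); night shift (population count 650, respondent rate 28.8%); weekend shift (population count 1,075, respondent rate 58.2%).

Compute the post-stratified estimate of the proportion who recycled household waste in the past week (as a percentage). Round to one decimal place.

41.4%

Reweight to the known shift distribution:
  day shift: (575/2,500) × 22.9 = 5.267
  evening shift: (200/2,500) × 44.9 = 3.592
  night shift: (650/2,500) × 28.8 = 7.488
  weekend shift: (1,075/2,500) × 58.2 = 25.026
Post-stratified estimate = 41.373 → 41.4%.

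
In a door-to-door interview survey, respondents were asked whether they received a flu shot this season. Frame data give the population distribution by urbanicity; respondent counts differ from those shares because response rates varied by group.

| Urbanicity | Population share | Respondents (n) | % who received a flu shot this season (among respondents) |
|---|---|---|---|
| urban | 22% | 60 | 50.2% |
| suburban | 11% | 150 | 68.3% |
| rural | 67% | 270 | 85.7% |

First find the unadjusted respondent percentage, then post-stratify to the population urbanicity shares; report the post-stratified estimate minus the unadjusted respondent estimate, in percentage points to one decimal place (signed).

Unadjusted (pooled respondent) estimate weights by respondent counts:
  (60/480)×50.2 + (150/480)×68.3 + (270/480)×85.7 = 75.825%
Post-stratifying to population shares instead:
  0.22×50.2 + 0.11×68.3 + 0.67×85.7 = 75.976%
Difference = 75.976 − 75.825 = 0.151 pp.

+0.2 percentage points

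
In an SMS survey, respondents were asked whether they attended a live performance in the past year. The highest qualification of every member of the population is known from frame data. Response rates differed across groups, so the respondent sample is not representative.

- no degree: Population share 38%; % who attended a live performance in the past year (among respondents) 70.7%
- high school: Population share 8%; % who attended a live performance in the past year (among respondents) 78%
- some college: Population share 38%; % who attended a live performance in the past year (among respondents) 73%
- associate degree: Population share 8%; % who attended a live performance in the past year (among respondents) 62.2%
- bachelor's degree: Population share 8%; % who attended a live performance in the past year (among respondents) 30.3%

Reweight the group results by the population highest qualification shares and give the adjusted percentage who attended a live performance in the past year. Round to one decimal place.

Each cell contributes population-share × respondent value:
  no degree: 0.38 × 70.7 = 26.866
  high school: 0.08 × 78 = 6.24
  some college: 0.38 × 73 = 27.74
  associate degree: 0.08 × 62.2 = 4.976
  bachelor's degree: 0.08 × 30.3 = 2.424
Post-stratified estimate = 68.246 → 68.2%.

68.2%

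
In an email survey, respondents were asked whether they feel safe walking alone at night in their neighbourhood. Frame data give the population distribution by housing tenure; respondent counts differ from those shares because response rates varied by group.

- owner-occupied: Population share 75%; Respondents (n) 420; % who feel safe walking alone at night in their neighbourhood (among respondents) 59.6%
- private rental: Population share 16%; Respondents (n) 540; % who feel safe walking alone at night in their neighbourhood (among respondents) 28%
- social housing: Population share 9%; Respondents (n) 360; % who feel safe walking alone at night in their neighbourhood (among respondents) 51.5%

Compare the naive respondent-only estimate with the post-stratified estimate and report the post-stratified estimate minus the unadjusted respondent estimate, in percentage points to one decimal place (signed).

Without adjustment, the pooled respondent share is:
  (420/1320)×59.6 + (540/1320)×28 + (360/1320)×51.5 = 44.4636%
Reweighting by population housing tenure shares:
  0.75×59.6 + 0.16×28 + 0.09×51.5 = 53.815%
Difference = 53.815 − 44.4636 = 9.3514 pp.

+9.4 percentage points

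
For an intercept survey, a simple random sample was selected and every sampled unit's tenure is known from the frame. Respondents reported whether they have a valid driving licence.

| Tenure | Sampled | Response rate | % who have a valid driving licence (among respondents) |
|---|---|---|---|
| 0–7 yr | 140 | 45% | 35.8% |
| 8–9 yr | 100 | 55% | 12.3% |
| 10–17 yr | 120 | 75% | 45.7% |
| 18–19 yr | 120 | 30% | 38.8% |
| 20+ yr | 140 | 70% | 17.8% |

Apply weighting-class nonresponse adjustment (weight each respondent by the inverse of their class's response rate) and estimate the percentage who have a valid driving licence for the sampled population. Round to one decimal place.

30.4%

Weighting each respondent by the inverse class response rate inflates each class back to its sampled size, so the class weight is n_sampled:
  0–7 yr: 140 × 35.8 = 5012
  8–9 yr: 100 × 12.3 = 1230
  10–17 yr: 120 × 45.7 = 5484
  18–19 yr: 120 × 38.8 = 4656
  20+ yr: 140 × 17.8 = 2492
Adjusted estimate = 18,874 / 620 = 30.4419 → 30.4%.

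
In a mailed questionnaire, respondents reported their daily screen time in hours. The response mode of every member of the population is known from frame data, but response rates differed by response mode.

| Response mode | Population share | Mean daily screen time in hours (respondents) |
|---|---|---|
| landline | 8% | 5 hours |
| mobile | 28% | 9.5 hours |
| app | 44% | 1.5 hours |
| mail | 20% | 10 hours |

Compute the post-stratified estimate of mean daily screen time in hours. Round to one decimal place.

Post-stratification weights by population share, not respondent share:
  landline: 0.08 × 5 = 0.4
  mobile: 0.28 × 9.5 = 2.66
  app: 0.44 × 1.5 = 0.66
  mail: 0.2 × 10 = 2
Post-stratified estimate = 5.72 → 5.7.

5.7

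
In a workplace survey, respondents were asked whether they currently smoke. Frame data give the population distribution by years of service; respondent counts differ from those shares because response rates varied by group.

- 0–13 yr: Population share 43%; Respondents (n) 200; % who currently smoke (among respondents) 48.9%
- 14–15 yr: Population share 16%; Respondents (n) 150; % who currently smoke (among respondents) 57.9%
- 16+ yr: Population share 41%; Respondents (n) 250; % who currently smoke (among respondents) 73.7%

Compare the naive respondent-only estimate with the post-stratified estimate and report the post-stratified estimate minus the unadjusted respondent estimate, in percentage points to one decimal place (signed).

-1.0 percentage points

Unadjusted (pooled respondent) estimate weights by respondent counts:
  (200/600)×48.9 + (150/600)×57.9 + (250/600)×73.7 = 61.4833%
Post-stratified estimate weights by population shares:
  0.43×48.9 + 0.16×57.9 + 0.41×73.7 = 60.508%
Difference = 60.508 − 61.4833 = -0.9753 pp.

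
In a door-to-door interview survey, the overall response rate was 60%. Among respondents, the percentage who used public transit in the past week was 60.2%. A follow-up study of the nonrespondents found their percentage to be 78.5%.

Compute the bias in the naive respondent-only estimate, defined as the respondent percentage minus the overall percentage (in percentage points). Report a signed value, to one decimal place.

Nonresponse fraction = 1 − 0.6 = 0.4.
Bias = (nonresponse fraction) × (respondent percentage − nonrespondent percentage)
     = 0.4 × (60.2 − 78.5) = 0.4 × -18.3 = -7.32.

-7.3 percentage points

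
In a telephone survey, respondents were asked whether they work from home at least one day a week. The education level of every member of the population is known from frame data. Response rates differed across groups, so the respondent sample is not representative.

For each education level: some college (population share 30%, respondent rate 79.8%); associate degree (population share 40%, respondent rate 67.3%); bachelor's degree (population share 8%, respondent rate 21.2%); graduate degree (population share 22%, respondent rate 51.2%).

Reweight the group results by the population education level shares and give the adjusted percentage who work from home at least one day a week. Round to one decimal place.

63.8%

Post-stratification weights by population share, not respondent share:
  some college: 0.3 × 79.8 = 23.94
  associate degree: 0.4 × 67.3 = 26.92
  bachelor's degree: 0.08 × 21.2 = 1.696
  graduate degree: 0.22 × 51.2 = 11.264
Post-stratified estimate = 63.82 → 63.8%.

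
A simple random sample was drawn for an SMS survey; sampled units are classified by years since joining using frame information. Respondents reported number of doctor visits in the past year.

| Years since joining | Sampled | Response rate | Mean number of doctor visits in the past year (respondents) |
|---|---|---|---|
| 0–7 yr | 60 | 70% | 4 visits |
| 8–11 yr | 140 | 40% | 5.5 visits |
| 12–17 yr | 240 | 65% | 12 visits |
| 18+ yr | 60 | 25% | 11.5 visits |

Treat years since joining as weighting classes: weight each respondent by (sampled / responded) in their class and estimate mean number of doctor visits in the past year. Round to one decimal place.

9.2

Inverse-response-rate weighting restores each class to its sampled count, so class totals weight by n_sampled:
  0–7 yr: 60 × 4 = 240
  8–11 yr: 140 × 5.5 = 770
  12–17 yr: 240 × 12 = 2880
  18+ yr: 60 × 11.5 = 690
Adjusted estimate = 4580 / 500 = 9.16 → 9.2.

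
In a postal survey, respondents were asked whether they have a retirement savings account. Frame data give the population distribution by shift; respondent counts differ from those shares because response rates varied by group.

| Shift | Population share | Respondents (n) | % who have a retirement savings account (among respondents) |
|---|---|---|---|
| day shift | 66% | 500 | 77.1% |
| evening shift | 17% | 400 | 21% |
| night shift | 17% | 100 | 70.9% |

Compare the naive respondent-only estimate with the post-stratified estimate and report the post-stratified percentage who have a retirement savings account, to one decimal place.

66.5%

Naive respondent-only estimate (weights = respondent counts):
  (500/1000)×77.1 + (400/1000)×21 + (100/1000)×70.9 = 54.04%
Post-stratified estimate weights by population shares:
  0.66×77.1 + 0.17×21 + 0.17×70.9 = 66.509%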